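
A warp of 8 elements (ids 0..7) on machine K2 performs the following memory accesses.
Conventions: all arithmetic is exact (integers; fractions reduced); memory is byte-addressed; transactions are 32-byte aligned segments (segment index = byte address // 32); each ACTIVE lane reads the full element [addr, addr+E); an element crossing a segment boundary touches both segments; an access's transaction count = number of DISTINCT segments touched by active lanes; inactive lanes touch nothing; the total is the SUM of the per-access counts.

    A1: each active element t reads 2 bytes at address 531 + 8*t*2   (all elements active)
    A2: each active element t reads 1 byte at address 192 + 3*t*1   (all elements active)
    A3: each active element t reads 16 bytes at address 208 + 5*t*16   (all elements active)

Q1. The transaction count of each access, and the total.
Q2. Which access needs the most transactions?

A1: 5 transactions
A2: 1 transaction
A3: 8 transactions

Answer: 5,1,8; total 14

Answer: A3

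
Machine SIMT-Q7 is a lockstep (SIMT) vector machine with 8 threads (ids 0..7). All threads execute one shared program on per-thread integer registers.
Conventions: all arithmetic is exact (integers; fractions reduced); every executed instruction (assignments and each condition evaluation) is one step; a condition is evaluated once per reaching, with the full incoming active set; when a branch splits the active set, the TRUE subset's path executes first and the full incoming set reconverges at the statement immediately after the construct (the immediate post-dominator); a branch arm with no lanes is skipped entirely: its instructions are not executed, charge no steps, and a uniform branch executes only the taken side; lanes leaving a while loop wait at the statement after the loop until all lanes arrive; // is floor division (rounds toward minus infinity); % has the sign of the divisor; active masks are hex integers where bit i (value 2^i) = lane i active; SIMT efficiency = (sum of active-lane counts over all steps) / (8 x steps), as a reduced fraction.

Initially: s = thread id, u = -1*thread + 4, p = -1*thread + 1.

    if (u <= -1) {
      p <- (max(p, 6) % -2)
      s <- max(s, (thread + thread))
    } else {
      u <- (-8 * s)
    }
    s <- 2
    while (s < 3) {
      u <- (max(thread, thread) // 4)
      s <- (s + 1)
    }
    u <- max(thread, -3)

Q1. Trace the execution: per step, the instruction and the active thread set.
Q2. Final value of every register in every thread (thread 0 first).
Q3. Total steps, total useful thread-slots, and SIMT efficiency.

step 0: eval (u <= -1)               0xff
step 1: p <- (max(p, 6) % -2)        0xe0
step 2: s <- max(s, (thread + thread)) 0xe0
step 3: u <- (-8 * s)                0x1f
step 4: s <- 2                       0xff
step 5: eval (s < 3)                 0xff
step 6: u <- (max(thread, thread) // 4) 0xff
step 7: s <- (s + 1)                 0xff
step 8: eval (s < 3)                 0xff
step 9: u <- max(thread, -3)         0xff

Answer: 10 steps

s: 3,3,3,3,3,3,3,3
u: 0,1,2,3,4,5,6,7
p: 1,0,-1,-2,-3,0,0,0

steps = 10; useful = 67; efficiency = 67/80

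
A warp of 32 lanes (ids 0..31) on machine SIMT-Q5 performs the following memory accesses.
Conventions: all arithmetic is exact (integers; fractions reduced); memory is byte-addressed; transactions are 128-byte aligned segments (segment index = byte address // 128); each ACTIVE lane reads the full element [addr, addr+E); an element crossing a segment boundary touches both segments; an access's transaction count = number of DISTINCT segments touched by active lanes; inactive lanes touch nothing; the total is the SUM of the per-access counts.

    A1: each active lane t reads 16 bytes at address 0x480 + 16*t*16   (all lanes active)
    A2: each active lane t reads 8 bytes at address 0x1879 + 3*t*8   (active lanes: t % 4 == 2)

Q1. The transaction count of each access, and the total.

A1: 32 transactions
A2: 6 transactions

Answer: 32,6; total 38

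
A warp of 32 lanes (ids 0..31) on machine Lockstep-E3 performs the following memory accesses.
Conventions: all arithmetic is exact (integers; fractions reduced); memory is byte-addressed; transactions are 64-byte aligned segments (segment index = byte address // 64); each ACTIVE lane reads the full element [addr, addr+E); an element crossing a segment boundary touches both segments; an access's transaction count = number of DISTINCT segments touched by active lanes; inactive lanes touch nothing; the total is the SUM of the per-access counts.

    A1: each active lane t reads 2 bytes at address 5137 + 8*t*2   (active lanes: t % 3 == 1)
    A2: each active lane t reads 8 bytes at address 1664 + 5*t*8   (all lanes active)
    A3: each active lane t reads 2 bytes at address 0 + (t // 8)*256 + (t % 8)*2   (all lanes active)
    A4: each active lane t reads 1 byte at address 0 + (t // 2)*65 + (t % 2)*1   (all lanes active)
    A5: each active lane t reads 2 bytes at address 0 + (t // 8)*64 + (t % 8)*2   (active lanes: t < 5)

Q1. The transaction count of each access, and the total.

A1: 9 transactions
A2: 20 transactions
A3: 4 transactions
A4: 16 transactions
A5: 1 transaction

Answer: 9,20,4,16,1; total 50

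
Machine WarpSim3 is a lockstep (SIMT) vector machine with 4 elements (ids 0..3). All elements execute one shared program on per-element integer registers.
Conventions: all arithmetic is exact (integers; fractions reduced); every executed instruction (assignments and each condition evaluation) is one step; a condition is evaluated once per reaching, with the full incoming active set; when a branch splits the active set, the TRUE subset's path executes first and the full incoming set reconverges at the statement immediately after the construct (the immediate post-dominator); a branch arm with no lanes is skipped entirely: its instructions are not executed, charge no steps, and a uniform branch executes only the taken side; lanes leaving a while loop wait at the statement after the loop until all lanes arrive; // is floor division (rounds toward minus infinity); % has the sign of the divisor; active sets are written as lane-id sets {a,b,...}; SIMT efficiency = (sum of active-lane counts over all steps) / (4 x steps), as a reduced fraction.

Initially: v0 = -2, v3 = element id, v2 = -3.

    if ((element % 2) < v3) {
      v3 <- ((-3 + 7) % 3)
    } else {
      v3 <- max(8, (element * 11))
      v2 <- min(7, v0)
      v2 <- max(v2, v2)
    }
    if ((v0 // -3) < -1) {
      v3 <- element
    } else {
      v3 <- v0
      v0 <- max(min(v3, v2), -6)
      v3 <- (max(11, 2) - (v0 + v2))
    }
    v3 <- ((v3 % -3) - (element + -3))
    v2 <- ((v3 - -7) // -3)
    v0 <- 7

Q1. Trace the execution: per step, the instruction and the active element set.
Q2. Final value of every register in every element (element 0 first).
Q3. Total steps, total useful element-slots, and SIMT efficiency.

step 0: eval ((element % 2) < v3)    {0,1,2,3}
step 1: v3 <- ((-3 + 7) % 3)         {2,3}
step 2: v3 <- max(8, (element * 11)) {0,1}
step 3: v2 <- min(7, v0)             {0,1}
step 4: v2 <- max(v2, v2)            {0,1}
step 5: eval ((v0 // -3) < -1)       {0,1,2,3}
step 6: v3 <- v0                     {0,1,2,3}
step 7: v0 <- max(min(v3, v2), -6)   {0,1,2,3}
step 8: v3 <- (max(11, 2) - (v0 + v2)) {0,1,2,3}
step 9: v3 <- ((v3 % -3) - (element + -3)) {0,1,2,3}
step 10: v2 <- ((v3 - -7) // -3)      {0,1,2,3}
step 11: v0 <- 7                      {0,1,2,3}

Answer: 12 steps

v0: 7,7,7,7
v3: 3,2,0,-1
v2: -4,-3,-3,-2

steps = 12; useful = 40; efficiency = 40/48 = 5/6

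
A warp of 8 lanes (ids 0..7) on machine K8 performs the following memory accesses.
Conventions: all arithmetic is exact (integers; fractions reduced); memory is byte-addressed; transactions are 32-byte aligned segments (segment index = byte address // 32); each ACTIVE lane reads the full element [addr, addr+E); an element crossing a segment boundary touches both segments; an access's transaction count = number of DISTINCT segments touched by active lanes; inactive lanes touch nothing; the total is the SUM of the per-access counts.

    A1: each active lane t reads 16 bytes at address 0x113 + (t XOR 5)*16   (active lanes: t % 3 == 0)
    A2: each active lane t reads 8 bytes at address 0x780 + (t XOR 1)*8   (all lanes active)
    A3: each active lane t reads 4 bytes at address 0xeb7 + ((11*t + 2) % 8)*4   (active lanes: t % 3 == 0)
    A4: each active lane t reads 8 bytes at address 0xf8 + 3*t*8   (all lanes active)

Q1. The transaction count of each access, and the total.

A1: 3 transactions
A2: 2 transactions
A3: 2 transactions
A4: 7 transactions

Answer: 3,2,2,7; total 14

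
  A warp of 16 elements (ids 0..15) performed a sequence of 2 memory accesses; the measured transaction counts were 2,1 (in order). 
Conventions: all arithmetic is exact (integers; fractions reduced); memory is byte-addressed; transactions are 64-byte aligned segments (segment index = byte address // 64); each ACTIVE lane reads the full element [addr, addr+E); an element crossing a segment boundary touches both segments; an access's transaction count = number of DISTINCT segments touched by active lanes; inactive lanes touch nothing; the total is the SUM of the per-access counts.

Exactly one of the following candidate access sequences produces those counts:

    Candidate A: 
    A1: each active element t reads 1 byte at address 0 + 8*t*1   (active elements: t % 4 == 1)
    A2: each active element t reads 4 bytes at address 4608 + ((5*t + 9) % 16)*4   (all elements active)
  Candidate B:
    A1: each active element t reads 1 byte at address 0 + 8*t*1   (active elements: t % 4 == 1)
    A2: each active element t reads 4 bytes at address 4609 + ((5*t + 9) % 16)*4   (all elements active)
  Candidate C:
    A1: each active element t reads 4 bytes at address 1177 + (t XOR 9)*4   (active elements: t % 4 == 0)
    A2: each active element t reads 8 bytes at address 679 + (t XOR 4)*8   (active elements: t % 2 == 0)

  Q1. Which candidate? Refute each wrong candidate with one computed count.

B: A2 gives 2 transactions, not 1
C: A2 gives 3 transactions, not 1
A: all counts match (2,1)

Answer: A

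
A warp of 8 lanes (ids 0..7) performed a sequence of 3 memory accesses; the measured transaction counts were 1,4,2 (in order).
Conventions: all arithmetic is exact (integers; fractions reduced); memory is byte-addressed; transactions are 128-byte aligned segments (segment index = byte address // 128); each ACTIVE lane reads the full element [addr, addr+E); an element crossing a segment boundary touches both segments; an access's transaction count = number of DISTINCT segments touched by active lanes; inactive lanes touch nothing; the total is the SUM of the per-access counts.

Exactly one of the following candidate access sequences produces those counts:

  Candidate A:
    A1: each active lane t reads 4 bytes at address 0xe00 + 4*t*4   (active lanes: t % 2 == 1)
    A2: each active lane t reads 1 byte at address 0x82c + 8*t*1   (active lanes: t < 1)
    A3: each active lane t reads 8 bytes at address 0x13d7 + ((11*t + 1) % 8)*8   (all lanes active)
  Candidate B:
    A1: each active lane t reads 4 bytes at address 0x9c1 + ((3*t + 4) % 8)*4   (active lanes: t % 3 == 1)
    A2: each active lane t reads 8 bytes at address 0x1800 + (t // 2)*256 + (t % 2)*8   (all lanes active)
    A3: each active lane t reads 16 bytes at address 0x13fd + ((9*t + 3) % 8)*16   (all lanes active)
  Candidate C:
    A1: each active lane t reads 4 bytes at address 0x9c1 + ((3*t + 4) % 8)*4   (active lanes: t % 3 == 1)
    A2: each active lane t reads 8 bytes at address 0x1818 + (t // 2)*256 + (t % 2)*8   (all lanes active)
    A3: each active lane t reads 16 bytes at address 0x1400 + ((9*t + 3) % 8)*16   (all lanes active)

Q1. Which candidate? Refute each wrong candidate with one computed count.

A: A2 gives 1 transaction, not 4
C: A3 gives 1 transaction, not 2
B: all counts match (1,4,2)

Answer: B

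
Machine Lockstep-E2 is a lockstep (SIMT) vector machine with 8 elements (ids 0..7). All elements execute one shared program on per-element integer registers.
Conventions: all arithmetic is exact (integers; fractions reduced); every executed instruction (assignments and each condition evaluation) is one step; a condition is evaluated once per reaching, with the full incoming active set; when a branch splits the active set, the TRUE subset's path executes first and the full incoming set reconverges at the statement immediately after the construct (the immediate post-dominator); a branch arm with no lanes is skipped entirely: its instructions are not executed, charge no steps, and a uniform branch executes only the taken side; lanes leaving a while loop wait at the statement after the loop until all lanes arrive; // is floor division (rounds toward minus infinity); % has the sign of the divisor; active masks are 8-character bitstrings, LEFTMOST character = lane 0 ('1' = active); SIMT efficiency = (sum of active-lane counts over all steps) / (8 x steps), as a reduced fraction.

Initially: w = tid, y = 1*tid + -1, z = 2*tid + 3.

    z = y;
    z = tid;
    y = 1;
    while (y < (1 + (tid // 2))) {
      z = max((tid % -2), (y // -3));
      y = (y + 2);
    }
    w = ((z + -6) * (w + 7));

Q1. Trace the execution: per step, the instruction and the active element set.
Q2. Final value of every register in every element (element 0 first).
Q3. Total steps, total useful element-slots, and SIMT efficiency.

step 0: z <- y                       11111111
step 1: z <- tid                     11111111
step 2: y <- 1                       11111111
step 3: eval (y < (1 + (tid // 2)))  11111111
step 4: z <- max((tid % -2), (y // -3)) 00111111
step 5: y <- (y + 2)                 00111111
step 6: eval (y < (1 + (tid // 2)))  00111111
step 7: z <- max((tid % -2), (y // -3)) 00000011
step 8: y <- (y + 2)                 00000011
step 9: eval (y < (1 + (tid // 2)))  00000011
step 10: w <- ((z + -6) * (w + 7))    11111111

Answer: 11 steps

w: -42,-40,-54,-70,-66,-84,-78,-98
y: 1,1,3,3,3,3,5,5
z: 0,1,0,-1,0,-1,0,-1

steps = 11; useful = 64; efficiency = 64/88 = 8/11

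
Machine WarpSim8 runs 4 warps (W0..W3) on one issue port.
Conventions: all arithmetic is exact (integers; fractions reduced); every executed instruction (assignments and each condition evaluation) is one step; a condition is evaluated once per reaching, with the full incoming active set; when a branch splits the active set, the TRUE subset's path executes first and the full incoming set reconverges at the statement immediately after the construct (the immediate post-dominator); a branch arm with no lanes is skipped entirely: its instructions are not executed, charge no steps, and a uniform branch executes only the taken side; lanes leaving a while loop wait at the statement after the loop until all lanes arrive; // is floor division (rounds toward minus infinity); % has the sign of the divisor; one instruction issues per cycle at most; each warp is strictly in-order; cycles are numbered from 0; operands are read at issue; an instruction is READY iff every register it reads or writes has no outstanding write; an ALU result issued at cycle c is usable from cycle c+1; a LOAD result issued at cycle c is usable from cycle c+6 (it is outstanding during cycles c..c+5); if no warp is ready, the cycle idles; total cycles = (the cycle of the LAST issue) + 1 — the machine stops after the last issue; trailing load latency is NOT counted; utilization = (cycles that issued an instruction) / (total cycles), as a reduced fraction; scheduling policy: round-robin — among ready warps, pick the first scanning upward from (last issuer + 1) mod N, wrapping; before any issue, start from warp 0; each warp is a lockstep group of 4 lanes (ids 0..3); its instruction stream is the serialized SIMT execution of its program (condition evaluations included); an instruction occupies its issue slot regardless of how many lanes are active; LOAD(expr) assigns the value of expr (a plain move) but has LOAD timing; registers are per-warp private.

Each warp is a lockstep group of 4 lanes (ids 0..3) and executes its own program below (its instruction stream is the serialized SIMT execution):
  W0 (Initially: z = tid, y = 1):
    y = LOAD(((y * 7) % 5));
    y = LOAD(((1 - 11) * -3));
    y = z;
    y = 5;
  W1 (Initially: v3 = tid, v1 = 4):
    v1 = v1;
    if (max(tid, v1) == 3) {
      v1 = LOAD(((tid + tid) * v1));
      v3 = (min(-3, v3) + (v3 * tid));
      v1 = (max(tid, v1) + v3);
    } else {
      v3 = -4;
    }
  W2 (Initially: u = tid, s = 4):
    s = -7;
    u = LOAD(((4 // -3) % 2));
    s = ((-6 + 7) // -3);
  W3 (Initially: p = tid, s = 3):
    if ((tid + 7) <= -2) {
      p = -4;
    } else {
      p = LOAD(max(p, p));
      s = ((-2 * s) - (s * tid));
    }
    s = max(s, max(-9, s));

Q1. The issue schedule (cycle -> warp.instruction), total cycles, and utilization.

cycle 0: W0.I0
cycle 1: W1.I0
cycle 2: W2.I0
cycle 3: W3.I0
cycle 4: W1.I1
cycle 5: W2.I1
cycle 6: W3.I1
cycle 7: W0.I1
cycle 8: W1.I2
cycle 9: W2.I2
cycle 10: W3.I2
cycle 11: W3.I3
cycle 12: idle
cycle 13: W0.I2
cycle 14: W0.I3

Answer: 15 cycles, utilization 14/15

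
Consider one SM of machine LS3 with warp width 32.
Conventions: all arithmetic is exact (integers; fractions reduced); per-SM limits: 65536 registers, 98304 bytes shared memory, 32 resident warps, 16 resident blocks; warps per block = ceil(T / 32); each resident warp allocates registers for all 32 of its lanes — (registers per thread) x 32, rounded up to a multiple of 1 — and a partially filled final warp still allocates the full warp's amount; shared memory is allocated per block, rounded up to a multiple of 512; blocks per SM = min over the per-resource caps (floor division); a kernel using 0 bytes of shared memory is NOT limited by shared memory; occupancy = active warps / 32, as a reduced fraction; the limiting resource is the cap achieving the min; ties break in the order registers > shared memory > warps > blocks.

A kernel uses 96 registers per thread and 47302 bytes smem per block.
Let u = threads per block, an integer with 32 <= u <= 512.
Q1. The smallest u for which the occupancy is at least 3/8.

Answer: u = 161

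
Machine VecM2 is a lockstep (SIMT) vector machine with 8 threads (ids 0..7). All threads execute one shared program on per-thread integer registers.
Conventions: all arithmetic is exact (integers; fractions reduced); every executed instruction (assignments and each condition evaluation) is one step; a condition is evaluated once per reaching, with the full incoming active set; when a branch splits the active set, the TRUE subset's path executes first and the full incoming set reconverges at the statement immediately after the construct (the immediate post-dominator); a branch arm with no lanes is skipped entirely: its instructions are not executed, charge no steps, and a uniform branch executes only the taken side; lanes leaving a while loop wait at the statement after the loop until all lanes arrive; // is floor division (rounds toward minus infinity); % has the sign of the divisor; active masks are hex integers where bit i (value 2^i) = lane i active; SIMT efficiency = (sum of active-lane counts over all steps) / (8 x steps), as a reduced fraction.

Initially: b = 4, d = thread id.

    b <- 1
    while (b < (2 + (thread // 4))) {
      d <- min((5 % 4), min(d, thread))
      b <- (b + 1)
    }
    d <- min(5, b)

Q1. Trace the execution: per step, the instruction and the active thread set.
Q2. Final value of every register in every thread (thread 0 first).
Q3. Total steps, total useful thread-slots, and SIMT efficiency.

step 0: b <- 1                       0xff
step 1: eval (b < (2 + (thread // 4))) 0xff
step 2: d <- min((5 % 4), min(d, thread)) 0xff
step 3: b <- (b + 1)                 0xff
step 4: eval (b < (2 + (thread // 4))) 0xff
step 5: d <- min((5 % 4), min(d, thread)) 0xf0
step 6: b <- (b + 1)                 0xf0
step 7: eval (b < (2 + (thread // 4))) 0xf0
step 8: d <- min(5, b)               0xff

Answer: 9 steps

b: 2,2,2,2,3,3,3,3
d: 2,2,2,2,3,3,3,3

steps = 9; useful = 60; efficiency = 60/72 = 5/6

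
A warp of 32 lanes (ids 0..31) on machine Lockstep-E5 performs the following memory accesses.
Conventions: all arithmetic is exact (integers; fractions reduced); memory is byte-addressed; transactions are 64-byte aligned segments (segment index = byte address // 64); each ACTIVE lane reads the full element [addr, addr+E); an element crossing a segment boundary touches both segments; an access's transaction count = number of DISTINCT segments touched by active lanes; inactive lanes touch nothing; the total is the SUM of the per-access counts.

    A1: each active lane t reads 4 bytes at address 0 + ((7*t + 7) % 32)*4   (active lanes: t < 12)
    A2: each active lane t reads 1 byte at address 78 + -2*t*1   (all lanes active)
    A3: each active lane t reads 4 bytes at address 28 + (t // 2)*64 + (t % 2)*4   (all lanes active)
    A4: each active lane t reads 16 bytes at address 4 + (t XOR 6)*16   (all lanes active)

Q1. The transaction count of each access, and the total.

A1: 2 transactions
A2: 2 transactions
A3: 16 transactions
A4: 9 transactions

Answer: 2,2,16,9; total 29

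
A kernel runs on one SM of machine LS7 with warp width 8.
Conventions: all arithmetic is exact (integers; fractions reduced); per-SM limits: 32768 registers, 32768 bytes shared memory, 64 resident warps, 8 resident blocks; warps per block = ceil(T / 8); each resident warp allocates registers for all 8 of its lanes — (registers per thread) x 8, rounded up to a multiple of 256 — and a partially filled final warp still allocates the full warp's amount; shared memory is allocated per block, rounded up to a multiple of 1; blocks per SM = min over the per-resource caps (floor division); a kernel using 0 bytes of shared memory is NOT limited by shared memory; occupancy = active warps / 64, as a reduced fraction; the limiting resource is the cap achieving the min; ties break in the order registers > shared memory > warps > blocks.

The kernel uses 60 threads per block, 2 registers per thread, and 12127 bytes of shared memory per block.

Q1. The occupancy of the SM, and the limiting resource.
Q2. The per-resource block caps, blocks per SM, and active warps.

Answer: occupancy 1/4, limited by shared memory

registers: 16 blocks
shared memory: 2 blocks
warps: 8 blocks
blocks: 8 blocks

Answer: 2 blocks, 16 active warps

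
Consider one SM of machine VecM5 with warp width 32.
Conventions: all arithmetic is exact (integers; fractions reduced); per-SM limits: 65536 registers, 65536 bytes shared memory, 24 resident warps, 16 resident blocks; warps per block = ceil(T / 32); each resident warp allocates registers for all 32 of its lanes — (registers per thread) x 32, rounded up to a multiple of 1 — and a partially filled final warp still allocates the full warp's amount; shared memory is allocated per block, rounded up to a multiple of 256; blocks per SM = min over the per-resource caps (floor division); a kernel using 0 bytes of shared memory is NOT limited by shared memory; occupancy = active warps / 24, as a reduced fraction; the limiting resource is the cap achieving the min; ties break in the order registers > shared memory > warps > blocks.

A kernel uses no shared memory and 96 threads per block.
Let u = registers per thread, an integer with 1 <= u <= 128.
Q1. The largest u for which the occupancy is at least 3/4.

Answer: u = 113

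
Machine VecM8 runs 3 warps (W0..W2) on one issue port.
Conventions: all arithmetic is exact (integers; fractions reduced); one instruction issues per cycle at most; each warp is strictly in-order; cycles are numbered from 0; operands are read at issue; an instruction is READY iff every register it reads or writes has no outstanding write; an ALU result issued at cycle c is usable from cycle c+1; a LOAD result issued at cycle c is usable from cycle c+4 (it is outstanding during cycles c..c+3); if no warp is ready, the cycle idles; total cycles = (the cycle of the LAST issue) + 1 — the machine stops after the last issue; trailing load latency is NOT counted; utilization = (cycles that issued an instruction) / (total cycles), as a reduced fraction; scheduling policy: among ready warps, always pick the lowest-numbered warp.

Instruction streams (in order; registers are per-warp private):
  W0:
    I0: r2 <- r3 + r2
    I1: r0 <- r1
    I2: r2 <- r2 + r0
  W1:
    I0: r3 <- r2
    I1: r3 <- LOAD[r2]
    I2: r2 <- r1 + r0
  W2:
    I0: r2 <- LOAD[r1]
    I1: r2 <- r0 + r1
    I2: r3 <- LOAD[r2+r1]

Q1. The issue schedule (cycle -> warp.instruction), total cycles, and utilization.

cycle 0: W0.I0
cycle 1: W0.I1
cycle 2: W0.I2
cycle 3: W1.I0
cycle 4: W1.I1
cycle 5: W1.I2
cycle 6: W2.I0
cycle 7: idle
cycle 8: idle
cycle 9: idle
cycle 10: W2.I1
cycle 11: W2.I2

Answer: 12 cycles, utilization 3/4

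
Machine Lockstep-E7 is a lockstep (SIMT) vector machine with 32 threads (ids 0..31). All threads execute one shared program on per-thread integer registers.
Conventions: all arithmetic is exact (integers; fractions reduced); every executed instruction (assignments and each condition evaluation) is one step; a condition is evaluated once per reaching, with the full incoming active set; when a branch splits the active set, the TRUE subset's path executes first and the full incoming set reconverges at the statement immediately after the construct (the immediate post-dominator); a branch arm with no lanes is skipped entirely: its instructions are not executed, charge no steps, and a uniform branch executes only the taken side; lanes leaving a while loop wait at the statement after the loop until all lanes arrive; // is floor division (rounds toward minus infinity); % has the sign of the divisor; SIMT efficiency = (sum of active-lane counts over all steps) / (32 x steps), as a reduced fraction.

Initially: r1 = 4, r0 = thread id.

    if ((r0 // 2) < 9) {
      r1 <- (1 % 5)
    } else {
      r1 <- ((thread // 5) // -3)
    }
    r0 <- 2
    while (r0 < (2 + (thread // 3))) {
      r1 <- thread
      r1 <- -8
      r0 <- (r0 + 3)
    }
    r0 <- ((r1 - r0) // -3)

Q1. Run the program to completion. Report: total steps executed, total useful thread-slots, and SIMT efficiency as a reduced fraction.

Answer: 22 steps, 408 useful, 51/88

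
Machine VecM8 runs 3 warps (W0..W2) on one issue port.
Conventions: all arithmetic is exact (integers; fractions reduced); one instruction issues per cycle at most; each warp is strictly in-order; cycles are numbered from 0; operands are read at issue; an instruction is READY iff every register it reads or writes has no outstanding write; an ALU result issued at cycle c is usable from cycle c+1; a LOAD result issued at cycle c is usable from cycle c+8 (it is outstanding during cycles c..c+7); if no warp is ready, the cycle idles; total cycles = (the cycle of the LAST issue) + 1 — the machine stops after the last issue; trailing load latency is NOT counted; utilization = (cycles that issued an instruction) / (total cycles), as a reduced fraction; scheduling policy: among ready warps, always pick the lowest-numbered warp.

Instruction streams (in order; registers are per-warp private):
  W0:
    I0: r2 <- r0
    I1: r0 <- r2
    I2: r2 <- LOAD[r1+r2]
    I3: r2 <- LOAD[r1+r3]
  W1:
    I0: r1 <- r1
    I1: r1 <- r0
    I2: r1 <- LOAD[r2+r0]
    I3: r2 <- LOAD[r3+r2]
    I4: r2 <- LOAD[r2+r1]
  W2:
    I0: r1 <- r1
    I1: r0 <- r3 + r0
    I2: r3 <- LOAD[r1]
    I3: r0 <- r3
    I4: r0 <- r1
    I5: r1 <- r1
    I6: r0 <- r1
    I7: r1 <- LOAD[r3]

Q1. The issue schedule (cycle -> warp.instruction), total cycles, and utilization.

cycle 0: W0.I0
cycle 1: W0.I1
cycle 2: W0.I2
cycle 3: W1.I0
cycle 4: W1.I1
cycle 5: W1.I2
cycle 6: W1.I3
cycle 7: W2.I0
cycle 8: W2.I1
cycle 9: W2.I2
cycle 10: W0.I3
cycle 11: idle
cycle 12: idle
cycle 13: idle
cycle 14: W1.I4
cycle 15: idle
cycle 16: idle
cycle 17: W2.I3
cycle 18: W2.I4
cycle 19: W2.I5
cycle 20: W2.I6
cycle 21: W2.I7

Answer: 22 cycles, utilization 17/22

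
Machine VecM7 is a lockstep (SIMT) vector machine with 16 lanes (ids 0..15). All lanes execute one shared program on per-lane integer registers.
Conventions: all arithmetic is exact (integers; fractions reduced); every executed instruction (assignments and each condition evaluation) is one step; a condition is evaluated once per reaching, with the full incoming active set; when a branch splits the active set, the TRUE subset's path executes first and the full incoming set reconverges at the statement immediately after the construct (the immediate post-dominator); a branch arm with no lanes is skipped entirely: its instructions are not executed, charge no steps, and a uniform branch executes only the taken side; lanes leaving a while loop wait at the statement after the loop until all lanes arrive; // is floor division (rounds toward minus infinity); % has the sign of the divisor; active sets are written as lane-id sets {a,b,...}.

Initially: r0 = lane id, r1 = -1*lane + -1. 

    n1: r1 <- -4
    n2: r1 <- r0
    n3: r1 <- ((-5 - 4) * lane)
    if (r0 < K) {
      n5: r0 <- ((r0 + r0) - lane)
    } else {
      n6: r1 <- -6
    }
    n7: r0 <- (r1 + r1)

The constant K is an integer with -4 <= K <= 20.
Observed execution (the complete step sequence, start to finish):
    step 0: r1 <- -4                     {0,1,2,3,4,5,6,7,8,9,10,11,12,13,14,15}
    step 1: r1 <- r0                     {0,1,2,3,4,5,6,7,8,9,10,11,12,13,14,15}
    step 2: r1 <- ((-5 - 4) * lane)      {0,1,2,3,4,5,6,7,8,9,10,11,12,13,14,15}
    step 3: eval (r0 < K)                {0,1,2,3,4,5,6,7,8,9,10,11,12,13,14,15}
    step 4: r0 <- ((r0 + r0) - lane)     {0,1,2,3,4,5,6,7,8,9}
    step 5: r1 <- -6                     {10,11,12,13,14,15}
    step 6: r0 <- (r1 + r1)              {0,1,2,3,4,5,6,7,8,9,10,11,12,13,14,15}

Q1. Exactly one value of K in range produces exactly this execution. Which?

Answer: K = 10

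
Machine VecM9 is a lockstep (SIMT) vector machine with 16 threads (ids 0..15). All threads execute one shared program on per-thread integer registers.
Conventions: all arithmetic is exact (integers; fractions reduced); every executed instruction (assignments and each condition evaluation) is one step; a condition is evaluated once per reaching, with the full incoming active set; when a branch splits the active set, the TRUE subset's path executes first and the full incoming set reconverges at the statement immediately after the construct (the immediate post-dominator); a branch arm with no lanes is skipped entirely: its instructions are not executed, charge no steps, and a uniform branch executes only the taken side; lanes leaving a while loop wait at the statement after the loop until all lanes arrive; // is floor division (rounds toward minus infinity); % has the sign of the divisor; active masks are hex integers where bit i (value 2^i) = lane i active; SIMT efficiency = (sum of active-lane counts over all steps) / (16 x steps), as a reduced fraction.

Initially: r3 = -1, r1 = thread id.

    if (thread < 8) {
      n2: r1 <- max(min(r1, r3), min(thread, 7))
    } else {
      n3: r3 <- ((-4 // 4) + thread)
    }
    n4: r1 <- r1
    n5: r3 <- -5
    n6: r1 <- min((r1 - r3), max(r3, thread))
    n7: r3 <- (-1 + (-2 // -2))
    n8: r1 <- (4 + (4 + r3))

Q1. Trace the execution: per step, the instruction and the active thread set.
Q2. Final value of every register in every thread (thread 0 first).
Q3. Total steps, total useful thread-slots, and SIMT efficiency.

step 0: eval (thread < 8)            0xffff
step 1: r1 <- max(min(r1, r3), min(thread, 7)) 0x00ff
step 2: r3 <- ((-4 // 4) + thread)   0xff00
step 3: r1 <- r1                     0xffff
step 4: r3 <- -5                     0xffff
step 5: r1 <- min((r1 - r3), max(r3, thread)) 0xffff
step 6: r3 <- (-1 + (-2 // -2))      0xffff
step 7: r1 <- (4 + (4 + r3))         0xffff

Answer: 8 steps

r3: 0,0,0,0,0,0,0,0,0,0,0,0,0,0,0,0
r1: 8,8,8,8,8,8,8,8,8,8,8,8,8,8,8,8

steps = 8; useful = 112; efficiency = 112/128 = 7/8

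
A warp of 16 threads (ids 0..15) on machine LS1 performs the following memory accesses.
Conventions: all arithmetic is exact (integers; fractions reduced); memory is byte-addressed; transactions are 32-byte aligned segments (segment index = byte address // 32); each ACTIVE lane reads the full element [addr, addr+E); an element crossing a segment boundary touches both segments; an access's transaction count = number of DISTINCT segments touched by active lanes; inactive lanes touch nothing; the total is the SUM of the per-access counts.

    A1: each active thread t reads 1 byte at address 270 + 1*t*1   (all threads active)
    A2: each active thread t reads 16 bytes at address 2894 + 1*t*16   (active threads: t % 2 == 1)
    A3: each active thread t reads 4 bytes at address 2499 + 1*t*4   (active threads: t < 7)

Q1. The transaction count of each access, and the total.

A1: 1 transaction
A2: 9 transactions
A3: 1 transaction

Answer: 1,9,1; total 11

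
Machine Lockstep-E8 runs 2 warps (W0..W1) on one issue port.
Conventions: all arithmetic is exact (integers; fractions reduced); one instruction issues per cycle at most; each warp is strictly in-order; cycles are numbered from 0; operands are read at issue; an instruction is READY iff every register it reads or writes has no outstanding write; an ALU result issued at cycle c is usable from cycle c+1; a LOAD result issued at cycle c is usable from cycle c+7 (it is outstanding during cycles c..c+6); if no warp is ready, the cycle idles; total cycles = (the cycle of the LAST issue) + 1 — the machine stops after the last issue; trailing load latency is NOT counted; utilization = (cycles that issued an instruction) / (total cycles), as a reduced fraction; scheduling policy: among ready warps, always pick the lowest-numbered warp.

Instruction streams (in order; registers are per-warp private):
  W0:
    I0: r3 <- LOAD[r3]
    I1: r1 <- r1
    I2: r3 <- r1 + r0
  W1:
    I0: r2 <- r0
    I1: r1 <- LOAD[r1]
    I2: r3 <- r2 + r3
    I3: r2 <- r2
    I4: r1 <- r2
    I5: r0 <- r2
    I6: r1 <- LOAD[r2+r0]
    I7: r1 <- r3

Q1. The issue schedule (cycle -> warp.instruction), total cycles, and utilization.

cycle 0: W0.I0
cycle 1: W0.I1
cycle 2: W1.I0
cycle 3: W1.I1
cycle 4: W1.I2
cycle 5: W1.I3
cycle 6: idle
cycle 7: W0.I2
cycle 8: idle
cycle 9: idle
cycle 10: W1.I4
cycle 11: W1.I5
cycle 12: W1.I6
cycle 13: idle
cycle 14: idle
cycle 15: idle
cycle 16: idle
cycle 17: idle
cycle 18: idle
cycle 19: W1.I7

Answer: 20 cycles, utilization 11/20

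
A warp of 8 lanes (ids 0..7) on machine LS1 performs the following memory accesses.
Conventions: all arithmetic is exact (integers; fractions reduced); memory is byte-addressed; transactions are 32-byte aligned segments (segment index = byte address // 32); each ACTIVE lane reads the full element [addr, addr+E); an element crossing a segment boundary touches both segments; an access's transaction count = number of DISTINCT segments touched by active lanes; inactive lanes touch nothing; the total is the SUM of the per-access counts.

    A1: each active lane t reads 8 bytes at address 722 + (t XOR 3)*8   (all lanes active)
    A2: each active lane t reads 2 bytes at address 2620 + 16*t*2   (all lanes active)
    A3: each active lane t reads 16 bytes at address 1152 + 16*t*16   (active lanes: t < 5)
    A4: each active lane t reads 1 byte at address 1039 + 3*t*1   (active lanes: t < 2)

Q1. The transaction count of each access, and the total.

A1: 3 transactions
A2: 8 transactions
A3: 5 transactions
A4: 1 transaction

Answer: 3,8,5,1; total 17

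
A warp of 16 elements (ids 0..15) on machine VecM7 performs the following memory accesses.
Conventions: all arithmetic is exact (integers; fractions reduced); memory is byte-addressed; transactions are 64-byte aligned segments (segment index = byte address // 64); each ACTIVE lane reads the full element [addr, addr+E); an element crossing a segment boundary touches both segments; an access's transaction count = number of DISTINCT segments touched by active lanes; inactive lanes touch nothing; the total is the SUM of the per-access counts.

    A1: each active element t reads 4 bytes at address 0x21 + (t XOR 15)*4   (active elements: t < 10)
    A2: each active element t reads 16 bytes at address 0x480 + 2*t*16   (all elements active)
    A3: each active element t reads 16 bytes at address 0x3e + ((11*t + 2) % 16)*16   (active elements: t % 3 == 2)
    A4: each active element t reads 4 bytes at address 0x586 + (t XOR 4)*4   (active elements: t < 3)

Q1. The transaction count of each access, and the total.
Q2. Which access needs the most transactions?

A1: 2 transactions
A2: 8 transactions
A3: 3 transactions
A4: 1 transaction

Answer: 2,8,3,1; total 14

Answer: A2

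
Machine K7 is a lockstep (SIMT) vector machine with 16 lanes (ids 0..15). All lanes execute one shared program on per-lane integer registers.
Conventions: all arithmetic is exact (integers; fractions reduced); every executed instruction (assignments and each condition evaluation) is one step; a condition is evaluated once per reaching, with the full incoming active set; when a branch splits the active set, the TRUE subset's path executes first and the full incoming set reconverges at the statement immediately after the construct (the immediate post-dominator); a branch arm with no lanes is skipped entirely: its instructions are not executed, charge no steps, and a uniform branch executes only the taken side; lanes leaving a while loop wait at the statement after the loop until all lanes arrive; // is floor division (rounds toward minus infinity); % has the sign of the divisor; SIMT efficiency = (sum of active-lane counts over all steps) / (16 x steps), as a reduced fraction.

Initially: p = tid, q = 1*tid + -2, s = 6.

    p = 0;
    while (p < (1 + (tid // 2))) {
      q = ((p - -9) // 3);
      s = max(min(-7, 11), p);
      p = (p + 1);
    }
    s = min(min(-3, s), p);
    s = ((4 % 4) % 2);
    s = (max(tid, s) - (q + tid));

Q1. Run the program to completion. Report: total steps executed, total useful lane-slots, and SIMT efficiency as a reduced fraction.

Answer: 37 steps, 368 useful, 23/37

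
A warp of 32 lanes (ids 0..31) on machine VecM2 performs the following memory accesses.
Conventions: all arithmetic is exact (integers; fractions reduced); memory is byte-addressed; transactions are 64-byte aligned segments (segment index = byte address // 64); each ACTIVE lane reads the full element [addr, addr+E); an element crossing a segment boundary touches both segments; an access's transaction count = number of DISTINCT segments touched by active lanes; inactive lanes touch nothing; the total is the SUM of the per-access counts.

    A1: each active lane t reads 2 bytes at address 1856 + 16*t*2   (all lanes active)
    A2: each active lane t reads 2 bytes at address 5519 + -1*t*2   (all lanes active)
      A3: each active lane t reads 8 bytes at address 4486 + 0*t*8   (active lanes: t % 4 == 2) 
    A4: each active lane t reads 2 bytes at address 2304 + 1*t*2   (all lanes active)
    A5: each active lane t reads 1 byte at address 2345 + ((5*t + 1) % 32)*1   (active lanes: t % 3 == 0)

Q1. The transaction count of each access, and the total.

A1: 16 transactions
A2: 2 transactions
A3: 1 transaction
A4: 1 transaction
A5: 2 transactions

Answer: 16,2,1,1,2; total 22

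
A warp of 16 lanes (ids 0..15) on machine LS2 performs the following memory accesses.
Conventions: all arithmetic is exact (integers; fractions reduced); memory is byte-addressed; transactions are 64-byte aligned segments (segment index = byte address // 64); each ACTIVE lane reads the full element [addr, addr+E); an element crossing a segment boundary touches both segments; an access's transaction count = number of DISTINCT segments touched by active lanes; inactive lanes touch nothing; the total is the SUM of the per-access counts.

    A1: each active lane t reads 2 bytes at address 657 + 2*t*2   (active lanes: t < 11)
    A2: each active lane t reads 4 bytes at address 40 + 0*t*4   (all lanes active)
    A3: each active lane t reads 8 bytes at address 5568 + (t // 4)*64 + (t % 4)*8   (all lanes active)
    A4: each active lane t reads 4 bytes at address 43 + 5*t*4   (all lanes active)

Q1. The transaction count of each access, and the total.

A1: 1 transaction
A2: 1 transaction
A3: 4 transactions
A4: 6 transactions

Answer: 1,1,4,6; total 12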